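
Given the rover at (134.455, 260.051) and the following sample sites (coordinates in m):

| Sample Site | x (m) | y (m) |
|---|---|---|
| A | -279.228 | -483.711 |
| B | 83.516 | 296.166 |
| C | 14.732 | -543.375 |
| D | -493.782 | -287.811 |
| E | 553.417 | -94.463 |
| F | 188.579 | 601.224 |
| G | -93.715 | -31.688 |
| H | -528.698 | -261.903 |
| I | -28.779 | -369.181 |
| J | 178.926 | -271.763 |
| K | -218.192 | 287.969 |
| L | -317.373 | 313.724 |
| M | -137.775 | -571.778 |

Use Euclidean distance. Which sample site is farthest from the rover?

M

Distances from (134.455, 260.051):
A: √((-413.683)² + (-743.762)²) = √(171133.62449 + 553181.91264) = 851.067 m
B: √((-50.939)² + (36.115)²) = √(2594.78172 + 1304.29323) = 62.443 m
C: √((-119.723)² + (-803.426)²) = √(14333.59673 + 645493.33748) = 812.297 m
D: √((-628.237)² + (-547.862)²) = √(394681.72817 + 300152.77104) = 833.567 m
E: √((418.962)² + (-354.514)²) = √(175529.15744 + 125680.17620) = 548.825 m
F: √((54.124)² + (341.173)²) = √(2929.40738 + 116399.01593) = 345.439 m
G: √((-228.170)² + (-291.739)²) = √(52061.54890 + 85111.64412) = 370.369 m
H: √((-663.153)² + (-521.954)²) = √(439771.90141 + 272435.97812) = 843.924 m
I: √((-163.234)² + (-629.232)²) = √(26645.33876 + 395932.90982) = 650.060 m
J: √((44.471)² + (-531.814)²) = √(1977.66984 + 282826.13060) = 533.670 m
K: √((-352.647)² + (27.918)²) = √(124359.90661 + 779.41472) = 353.750 m
L: √((-451.828)² + (53.673)²) = √(204148.54158 + 2880.79093) = 455.005 m
M: √((-272.230)² + (-831.829)²) = √(74109.17290 + 691939.48524) = 875.242 m
Maximum: M at 875.242 m.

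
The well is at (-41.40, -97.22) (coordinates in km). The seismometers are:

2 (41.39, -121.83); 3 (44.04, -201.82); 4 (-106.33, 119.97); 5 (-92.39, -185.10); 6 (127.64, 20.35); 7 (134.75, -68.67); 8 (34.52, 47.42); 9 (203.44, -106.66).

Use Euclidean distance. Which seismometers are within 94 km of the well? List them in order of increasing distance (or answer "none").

Distances from (-41.40, -97.22):
2: √((82.79)² + (-24.61)²) = √(6854.1841 + 605.6521) = 86.37 km
3: √((85.44)² + (-104.60)²) = √(7299.9936 + 10941.1600) = 135.06 km
4: √((-64.93)² + (217.19)²) = √(4215.9049 + 47171.4961) = 226.69 km
5: √((-50.99)² + (-87.88)²) = √(2599.9801 + 7722.8944) = 101.60 km
6: √((169.04)² + (117.57)²) = √(28574.5216 + 13822.7049) = 205.91 km
7: √((176.15)² + (28.55)²) = √(31028.8225 + 815.1025) = 178.45 km
8: √((75.92)² + (144.64)²) = √(5763.8464 + 20920.7296) = 163.35 km
9: √((244.84)² + (-9.44)²) = √(59946.6256 + 89.1136) = 245.02 km
Threshold 94 km: 2 (86.37 km) is within range.

2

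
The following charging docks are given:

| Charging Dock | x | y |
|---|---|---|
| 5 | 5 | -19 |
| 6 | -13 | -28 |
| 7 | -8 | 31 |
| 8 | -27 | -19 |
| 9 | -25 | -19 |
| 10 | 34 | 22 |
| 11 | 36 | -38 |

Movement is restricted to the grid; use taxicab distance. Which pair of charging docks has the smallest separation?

8 and 9

Pairwise distances:
8–9: |2| + |0| = 2 + 0 = 2
6–9: |-12| + |9| = 12 + 9 = 21
6–8: |-14| + |9| = 14 + 9 = 23
5–6: |-18| + |-9| = 18 + 9 = 27
5–9: |-30| + |0| = 30 + 0 = 30
5–8: |-32| + |0| = 32 + 0 = 32
5–11: |31| + |-19| = 31 + 19 = 50
7–10: |42| + |-9| = 42 + 9 = 51
6–11: |49| + |-10| = 49 + 10 = 59
10–11: |2| + |-60| = 2 + 60 = 62
5–7: |-13| + |50| = 13 + 50 = 63
6–7: |5| + |59| = 5 + 59 = 64
7–9: |-17| + |-50| = 17 + 50 = 67
7–8: |-19| + |-50| = 19 + 50 = 69
5–10: |29| + |41| = 29 + 41 = 70
9–11: |61| + |-19| = 61 + 19 = 80
8–11: |63| + |-19| = 63 + 19 = 82
6–10: |47| + |50| = 47 + 50 = 97
9–10: |59| + |41| = 59 + 41 = 100
8–10: |61| + |41| = 61 + 41 = 102
7–11: |44| + |-69| = 44 + 69 = 113
Closest pair: 8–9 at 2.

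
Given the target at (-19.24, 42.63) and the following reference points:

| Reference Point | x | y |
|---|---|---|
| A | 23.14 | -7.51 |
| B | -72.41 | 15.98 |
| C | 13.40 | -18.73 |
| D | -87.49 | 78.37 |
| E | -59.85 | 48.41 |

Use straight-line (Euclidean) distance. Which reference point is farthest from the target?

Distances from (-19.24, 42.63):
A: √((42.38)² + (-50.14)²) = √(1796.0644 + 2514.0196) = 65.65
B: √((-53.17)² + (-26.65)²) = √(2827.0489 + 710.2225) = 59.47
C: √((32.64)² + (-61.36)²) = √(1065.3696 + 3765.0496) = 69.50
D: √((-68.25)² + (35.74)²) = √(4658.0625 + 1277.3476) = 77.04
E: √((-40.61)² + (5.78)²) = √(1649.1721 + 33.4084) = 41.02
Maximum: D at 77.04.

D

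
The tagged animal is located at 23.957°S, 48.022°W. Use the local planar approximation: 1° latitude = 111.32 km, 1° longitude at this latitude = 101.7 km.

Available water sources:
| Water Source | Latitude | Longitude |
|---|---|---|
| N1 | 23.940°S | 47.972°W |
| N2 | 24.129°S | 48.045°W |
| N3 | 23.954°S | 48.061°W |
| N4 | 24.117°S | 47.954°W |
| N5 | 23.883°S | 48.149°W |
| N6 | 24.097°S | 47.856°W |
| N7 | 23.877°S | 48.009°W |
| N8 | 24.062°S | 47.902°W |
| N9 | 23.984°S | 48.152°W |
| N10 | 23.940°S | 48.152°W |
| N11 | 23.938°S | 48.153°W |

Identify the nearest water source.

N3

Distances from 23.957°S, 48.022°W:
N1: 5.426 km
N2: 19.289 km
N3: 3.980 km
N4: 19.107 km
N5: 15.319 km
N6: 22.976 km
N7: 9.003 km
N8: 16.899 km
N9: 13.558 km
N10: 13.356 km
N11: 13.490 km
Minimum: N3 at 3.980 km.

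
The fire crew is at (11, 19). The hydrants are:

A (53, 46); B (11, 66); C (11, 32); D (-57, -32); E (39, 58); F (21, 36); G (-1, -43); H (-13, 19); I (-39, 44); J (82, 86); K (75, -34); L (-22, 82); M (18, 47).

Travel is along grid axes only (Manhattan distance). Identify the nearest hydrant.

C

Distances from (11, 19):
A: |42| + |27| = 42 + 27 = 69
B: |0| + |47| = 0 + 47 = 47
C: |0| + |13| = 0 + 13 = 13
D: |-68| + |-51| = 68 + 51 = 119
E: |28| + |39| = 28 + 39 = 67
F: |10| + |17| = 10 + 17 = 27
G: |-12| + |-62| = 12 + 62 = 74
H: |-24| + |0| = 24 + 0 = 24
I: |-50| + |25| = 50 + 25 = 75
J: |71| + |67| = 71 + 67 = 138
K: |64| + |-53| = 64 + 53 = 117
L: |-33| + |63| = 33 + 63 = 96
M: |7| + |28| = 7 + 28 = 35
Minimum: C at 13.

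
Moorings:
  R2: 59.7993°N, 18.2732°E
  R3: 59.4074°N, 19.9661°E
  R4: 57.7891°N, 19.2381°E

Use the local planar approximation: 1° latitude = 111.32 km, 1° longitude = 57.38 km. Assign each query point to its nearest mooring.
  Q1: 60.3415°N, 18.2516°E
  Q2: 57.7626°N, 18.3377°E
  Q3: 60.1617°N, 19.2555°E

Q1→R2; Q2→R4; Q3→R2

Q1 at 60.3415°N, 18.2516°E:
  R2: 60.3704 km
  R3: 143.1465 km
  R4: 289.7168 km
  → nearest: R2 (60.3704 km)
Q2 at 57.7626°N, 18.3377°E:
  R2: 226.7556 km
  R3: 205.5623 km
  R4: 51.7491 km
  → nearest: R4 (51.7491 km)
Q3 at 60.1617°N, 19.2555°E:
  R2: 69.3141 km
  R3: 93.3449 km
  R4: 264.1197 km
  → nearest: R2 (69.3141 km)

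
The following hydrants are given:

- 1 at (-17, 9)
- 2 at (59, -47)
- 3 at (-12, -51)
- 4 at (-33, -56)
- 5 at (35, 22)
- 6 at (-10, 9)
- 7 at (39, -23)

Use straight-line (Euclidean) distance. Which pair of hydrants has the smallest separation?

1 and 6

Pairwise distances:
1–6: 7.0
3–4: 21.6
2–7: 31.2
5–7: 45.2
5–6: 46.8
1–5: 53.6
3–7: 58.2
6–7: 58.5
3–6: 60.0
1–3: 60.2
1–7: 64.5
1–4: 66.9
4–6: 68.9
2–3: 71.1
2–5: 73.1
4–7: 79.2
3–5: 86.8
2–6: 88.9
2–4: 92.4
1–2: 94.4
4–5: 103.5
Closest pair: 1–6 at 7.0.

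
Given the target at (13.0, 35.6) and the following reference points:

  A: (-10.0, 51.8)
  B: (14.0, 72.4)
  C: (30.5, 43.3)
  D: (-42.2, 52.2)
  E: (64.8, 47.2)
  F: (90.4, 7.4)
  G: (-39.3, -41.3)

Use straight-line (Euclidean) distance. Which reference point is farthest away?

G

Distances from (13.0, 35.6):
A: √((-23.0)² + (16.2)²) = √(529.000 + 262.440) = 28.1
B: √((1.0)² + (36.8)²) = √(1.000 + 1354.240) = 36.8
C: √((17.5)² + (7.7)²) = √(306.250 + 59.290) = 19.1
D: √((-55.2)² + (16.6)²) = √(3047.040 + 275.560) = 57.6
E: √((51.8)² + (11.6)²) = √(2683.240 + 134.560) = 53.1
F: √((77.4)² + (-28.2)²) = √(5990.760 + 795.240) = 82.4
G: √((-52.3)² + (-76.9)²) = √(2735.290 + 5913.610) = 93.0
Maximum: G at 93.0.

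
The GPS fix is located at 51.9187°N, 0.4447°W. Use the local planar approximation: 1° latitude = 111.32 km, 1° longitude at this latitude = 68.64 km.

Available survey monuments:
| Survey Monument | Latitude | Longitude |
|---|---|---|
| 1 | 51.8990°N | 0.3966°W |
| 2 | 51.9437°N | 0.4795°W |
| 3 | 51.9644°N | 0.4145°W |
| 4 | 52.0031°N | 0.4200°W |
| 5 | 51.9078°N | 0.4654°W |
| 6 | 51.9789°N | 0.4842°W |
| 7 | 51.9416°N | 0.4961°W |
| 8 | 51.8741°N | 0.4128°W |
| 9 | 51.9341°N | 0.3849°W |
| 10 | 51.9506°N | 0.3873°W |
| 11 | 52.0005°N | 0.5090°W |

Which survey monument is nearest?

Distances from 51.9187°N, 0.4447°W:
1: 3.9635 km
2: 3.6675 km
3: 5.4934 km
4: 9.5472 km
5: 1.8685 km
6: 7.2292 km
7: 4.3527 km
8: 5.4263 km
9: 4.4483 km
10: 5.3041 km
11: 10.1192 km
Minimum: 5 at 1.8685 km.

5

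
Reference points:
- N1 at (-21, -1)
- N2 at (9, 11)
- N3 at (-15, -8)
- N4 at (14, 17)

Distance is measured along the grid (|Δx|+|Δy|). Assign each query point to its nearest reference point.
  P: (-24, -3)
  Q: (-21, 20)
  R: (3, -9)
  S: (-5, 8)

P at (-24, -3):
  N1: |3| + |2| = 3 + 2 = 5
  N2: |33| + |14| = 33 + 14 = 47
  N3: |9| + |-5| = 9 + 5 = 14
  N4: |38| + |20| = 38 + 20 = 58
  → nearest: N1 (5)
Q at (-21, 20):
  N1: |0| + |-21| = 0 + 21 = 21
  N2: |30| + |-9| = 30 + 9 = 39
  N3: |6| + |-28| = 6 + 28 = 34
  N4: |35| + |-3| = 35 + 3 = 38
  → nearest: N1 (21)
R at (3, -9):
  N1: |-24| + |8| = 24 + 8 = 32
  N2: |6| + |20| = 6 + 20 = 26
  N3: |-18| + |1| = 18 + 1 = 19
  N4: |11| + |26| = 11 + 26 = 37
  → nearest: N3 (19)
S at (-5, 8):
  N1: |-16| + |-9| = 16 + 9 = 25
  N2: |14| + |3| = 14 + 3 = 17
  N3: |-10| + |-16| = 10 + 16 = 26
  N4: |19| + |9| = 19 + 9 = 28
  → nearest: N2 (17)

P→N1; Q→N1; R→N3; S→N2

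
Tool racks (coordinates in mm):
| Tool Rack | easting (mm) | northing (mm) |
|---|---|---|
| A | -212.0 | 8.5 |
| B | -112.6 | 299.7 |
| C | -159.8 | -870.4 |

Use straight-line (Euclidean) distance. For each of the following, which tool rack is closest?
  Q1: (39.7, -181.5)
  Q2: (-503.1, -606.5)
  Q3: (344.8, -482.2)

Q1 at (39.7, -181.5):
  A: 315.4 mm
  B: 504.7 mm
  C: 717.2 mm
  → nearest: A (315.4 mm)
Q2 at (-503.1, -606.5):
  A: 680.4 mm
  B: 986.8 mm
  C: 433.0 mm
  → nearest: C (433.0 mm)
Q3 at (344.8, -482.2):
  A: 742.2 mm
  B: 905.9 mm
  C: 636.6 mm
  → nearest: C (636.6 mm)

Q1→A; Q2→C; Q3→C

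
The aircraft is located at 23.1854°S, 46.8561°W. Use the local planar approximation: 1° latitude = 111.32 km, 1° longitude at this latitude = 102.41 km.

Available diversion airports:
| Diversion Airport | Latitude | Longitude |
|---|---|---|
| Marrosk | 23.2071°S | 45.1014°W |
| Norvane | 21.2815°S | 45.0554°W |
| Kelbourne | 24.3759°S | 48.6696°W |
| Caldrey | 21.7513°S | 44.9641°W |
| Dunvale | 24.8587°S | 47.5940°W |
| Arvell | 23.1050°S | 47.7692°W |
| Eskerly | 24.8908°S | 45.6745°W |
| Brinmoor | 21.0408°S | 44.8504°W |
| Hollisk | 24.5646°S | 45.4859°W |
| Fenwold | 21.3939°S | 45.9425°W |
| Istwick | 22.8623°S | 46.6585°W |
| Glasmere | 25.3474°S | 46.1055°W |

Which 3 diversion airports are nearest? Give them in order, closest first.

Istwick, Arvell, Marrosk

Distances from 23.1854°S, 46.8561°W:
Marrosk: 179.7151 km
Norvane: 280.9384 km
Kelbourne: 228.1565 km
Caldrey: 251.0558 km
Dunvale: 201.0168 km
Arvell: 93.9379 km
Eskerly: 225.1311 km
Brinmoor: 314.9381 km
Hollisk: 207.9965 km
Fenwold: 220.2863 km
Istwick: 41.2694 km
Glasmere: 252.6514 km
Sorted: Istwick (41.2694 km) < Arvell (93.9379 km) < Marrosk (179.7151 km) < Dunvale (201.0168 km) < Hollisk (207.9965 km) < …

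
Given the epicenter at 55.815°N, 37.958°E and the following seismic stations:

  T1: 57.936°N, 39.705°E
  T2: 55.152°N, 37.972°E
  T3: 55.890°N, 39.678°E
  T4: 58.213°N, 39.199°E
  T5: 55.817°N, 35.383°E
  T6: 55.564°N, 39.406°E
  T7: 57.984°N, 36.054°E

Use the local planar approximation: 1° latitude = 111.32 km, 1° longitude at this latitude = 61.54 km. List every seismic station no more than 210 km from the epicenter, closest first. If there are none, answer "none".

Distances from 55.815°N, 37.958°E:
T1: 259.435 km
T2: 73.810 km
T3: 106.178 km
T4: 277.655 km
T5: 158.466 km
T6: 93.388 km
T7: 268.382 km
Threshold 210 km: T2 (73.810 km), T6 (93.388 km), T3 (106.178 km), T5 (158.466 km) are within range.

T2, T6, T3, T5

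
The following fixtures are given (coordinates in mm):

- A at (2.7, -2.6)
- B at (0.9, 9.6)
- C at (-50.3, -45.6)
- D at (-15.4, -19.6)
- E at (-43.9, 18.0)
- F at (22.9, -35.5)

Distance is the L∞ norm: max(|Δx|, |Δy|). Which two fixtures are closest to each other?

Pairwise distances:
A–B: 12.2 mm
A–C: 53.0 mm
A–D: 18.1 mm
A–E: 46.6 mm
A–F: 32.9 mm
B–C: 55.2 mm
B–D: 29.2 mm
B–E: 44.8 mm
B–F: 45.1 mm
C–D: 34.9 mm
C–E: 63.6 mm
C–F: 73.2 mm
D–E: 37.6 mm
D–F: 38.3 mm
E–F: 66.8 mm
Closest pair: A–B at 12.2 mm.

A and B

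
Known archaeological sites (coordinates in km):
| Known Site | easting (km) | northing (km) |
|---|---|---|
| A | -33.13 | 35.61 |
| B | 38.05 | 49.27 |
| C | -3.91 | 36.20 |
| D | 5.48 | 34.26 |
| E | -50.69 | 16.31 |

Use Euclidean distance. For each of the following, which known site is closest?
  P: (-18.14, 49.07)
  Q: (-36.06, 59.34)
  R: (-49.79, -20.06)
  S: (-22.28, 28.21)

P at (-18.14, 49.07):
  A: √((-14.99)² + (-13.46)²) = √(224.7001 + 181.1716) = 20.15 km
  B: √((56.19)² + (0.20)²) = √(3157.3161 + 0.0400) = 56.19 km
  C: √((14.23)² + (-12.87)²) = √(202.4929 + 165.6369) = 19.19 km
  D: √((23.62)² + (-14.81)²) = √(557.9044 + 219.3361) = 27.88 km
  E: √((-32.55)² + (-32.76)²) = √(1059.5025 + 1073.2176) = 46.18 km
  → nearest: C (19.19 km)
Q at (-36.06, 59.34):
  A: √((2.93)² + (-23.73)²) = √(8.5849 + 563.1129) = 23.91 km
  B: √((74.11)² + (-10.07)²) = √(5492.2921 + 101.4049) = 74.79 km
  C: √((32.15)² + (-23.14)²) = √(1033.6225 + 535.4596) = 39.61 km
  D: √((41.54)² + (-25.08)²) = √(1725.5716 + 629.0064) = 48.52 km
  E: √((-14.63)² + (-43.03)²) = √(214.0369 + 1851.5809) = 45.45 km
  → nearest: A (23.91 km)
R at (-49.79, -20.06):
  A: √((16.66)² + (55.67)²) = √(277.5556 + 3099.1489) = 58.11 km
  B: √((87.84)² + (69.33)²) = √(7715.8656 + 4806.6489) = 111.90 km
  C: √((45.88)² + (56.26)²) = √(2104.9744 + 3165.1876) = 72.60 km
  D: √((55.27)² + (54.32)²) = √(3054.7729 + 2950.6624) = 77.49 km
  E: √((-0.90)² + (36.37)²) = √(0.8100 + 1322.7769) = 36.38 km
  → nearest: E (36.38 km)
S at (-22.28, 28.21):
  A: √((-10.85)² + (7.40)²) = √(117.7225 + 54.7600) = 13.13 km
  B: √((60.33)² + (21.06)²) = √(3639.7089 + 443.5236) = 63.90 km
  C: √((18.37)² + (7.99)²) = √(337.4569 + 63.8401) = 20.03 km
  D: √((27.76)² + (6.05)²) = √(770.6176 + 36.6025) = 28.41 km
  E: √((-28.41)² + (-11.90)²) = √(807.1281 + 141.6100) = 30.80 km
  → nearest: A (13.13 km)

P→C; Q→A; R→E; S→A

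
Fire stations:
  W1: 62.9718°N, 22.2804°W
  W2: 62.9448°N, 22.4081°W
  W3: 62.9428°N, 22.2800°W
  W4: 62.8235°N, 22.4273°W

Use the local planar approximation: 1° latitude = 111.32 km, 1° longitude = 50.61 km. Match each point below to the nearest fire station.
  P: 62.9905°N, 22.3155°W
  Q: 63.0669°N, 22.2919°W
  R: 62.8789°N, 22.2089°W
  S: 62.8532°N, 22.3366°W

P at 62.9905°N, 22.3155°W:
  W1: 2.7366 km
  W2: 6.9169 km
  W3: 5.6057 km
  W4: 19.4324 km
  → nearest: W1 (2.7366 km)
Q at 63.0669°N, 22.2919°W:
  W1: 10.6025 km
  W2: 14.8099 km
  W3: 13.8279 km
  W4: 27.9484 km
  → nearest: W1 (10.6025 km)
R at 62.8789°N, 22.2089°W:
  W1: 10.9564 km
  W2: 12.4681 km
  W3: 7.9717 km
  W4: 12.6573 km
  → nearest: W3 (7.9717 km)
S at 62.8532°N, 22.3366°W:
  W1: 13.5055 km
  W2: 10.8200 km
  W3: 10.3775 km
  W4: 5.6570 km
  → nearest: W4 (5.6570 km)

P→W1; Q→W1; R→W3; S→W4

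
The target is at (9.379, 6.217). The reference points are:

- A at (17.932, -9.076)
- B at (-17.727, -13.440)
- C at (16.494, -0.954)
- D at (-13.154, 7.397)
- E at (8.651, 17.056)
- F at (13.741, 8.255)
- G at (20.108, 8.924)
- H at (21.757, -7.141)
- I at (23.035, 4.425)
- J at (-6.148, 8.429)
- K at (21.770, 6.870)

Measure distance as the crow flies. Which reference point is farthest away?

B

Distances from (9.379, 6.217):
A: 17.522
B: 33.483
C: 10.102
D: 22.564
E: 10.863
F: 4.815
G: 11.065
H: 18.211
I: 13.773
J: 15.684
K: 12.408
Maximum: B at 33.483.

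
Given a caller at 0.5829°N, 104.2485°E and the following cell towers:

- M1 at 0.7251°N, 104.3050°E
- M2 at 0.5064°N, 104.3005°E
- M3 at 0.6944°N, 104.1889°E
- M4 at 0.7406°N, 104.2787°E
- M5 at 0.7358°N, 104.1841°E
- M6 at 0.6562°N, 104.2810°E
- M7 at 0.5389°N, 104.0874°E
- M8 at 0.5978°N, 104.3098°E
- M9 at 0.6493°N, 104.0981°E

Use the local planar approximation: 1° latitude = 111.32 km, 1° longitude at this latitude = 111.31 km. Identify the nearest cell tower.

M8

Distances from 0.5829°N, 104.2485°E:
M1: √((0.1422·111.32)² + (0.0565·111.31)²) = √(250.579529 + 39.551710) = 17.0332 km
M2: √((-0.0765·111.32)² + (0.0520·111.31)²) = √(72.521915 + 33.502333) = 10.2968 km
M3: √((0.1115·111.32)² + (-0.0596·111.31)²) = √(154.062212 + 44.010964) = 14.0738 km
M4: √((0.1577·111.32)² + (0.0302·111.31)²) = √(308.183783 + 11.300099) = 17.8741 km
M5: √((0.1529·111.32)² + (-0.0644·111.31)²) = √(289.708586 + 51.385442) = 18.4687 km
M6: √((0.0733·111.32)² + (0.0325·111.31)²) = √(66.581618 + 13.086849) = 8.9257 km
M7: √((-0.0440·111.32)² + (-0.1611·111.31)²) = √(23.991188 + 321.558094) = 18.5890 km
M8: √((0.0149·111.32)² + (0.0613·111.31)²) = √(2.751180 + 46.557464) = 7.0220 km
M9: √((0.0664·111.32)² + (-0.1504·111.31)²) = √(54.636460 + 280.261885) = 18.3002 km
Minimum: M8 at 7.0220 km.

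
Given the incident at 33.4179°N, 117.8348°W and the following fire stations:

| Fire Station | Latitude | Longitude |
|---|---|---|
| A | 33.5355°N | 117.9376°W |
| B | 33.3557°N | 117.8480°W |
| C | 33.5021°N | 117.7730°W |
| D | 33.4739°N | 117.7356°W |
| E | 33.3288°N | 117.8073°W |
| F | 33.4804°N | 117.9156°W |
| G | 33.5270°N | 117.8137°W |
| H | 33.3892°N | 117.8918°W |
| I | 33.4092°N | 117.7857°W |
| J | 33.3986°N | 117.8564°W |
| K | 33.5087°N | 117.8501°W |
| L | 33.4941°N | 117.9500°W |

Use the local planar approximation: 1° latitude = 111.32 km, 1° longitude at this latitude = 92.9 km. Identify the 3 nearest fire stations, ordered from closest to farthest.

Distances from 33.4179°N, 117.8348°W:
A: 16.2045 km
B: 7.0319 km
C: 10.9917 km
D: 11.1261 km
E: 10.2423 km
F: 10.2348 km
G: 12.3022 km
H: 6.1845 km
I: 4.6631 km
J: 2.9398 km
K: 10.2073 km
L: 13.6561 km
Sorted: J (2.9398 km) < I (4.6631 km) < H (6.1845 km) < B (7.0319 km) < K (10.2073 km) < …

J, I, H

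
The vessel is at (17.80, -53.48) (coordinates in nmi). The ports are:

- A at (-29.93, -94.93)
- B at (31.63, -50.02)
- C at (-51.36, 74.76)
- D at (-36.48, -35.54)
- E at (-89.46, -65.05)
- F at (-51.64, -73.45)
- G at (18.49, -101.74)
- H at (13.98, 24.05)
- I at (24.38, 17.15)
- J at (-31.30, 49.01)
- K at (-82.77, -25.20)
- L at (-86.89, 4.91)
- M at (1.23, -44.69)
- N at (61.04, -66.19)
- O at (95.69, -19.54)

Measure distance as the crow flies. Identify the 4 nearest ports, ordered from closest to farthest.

Distances from (17.80, -53.48):
A: √((-47.73)² + (-41.45)²) = √(2278.1529 + 1718.1025) = 63.22 nmi
B: √((13.83)² + (3.46)²) = √(191.2689 + 11.9716) = 14.26 nmi
C: √((-69.16)² + (128.24)²) = √(4783.1056 + 16445.4976) = 145.70 nmi
D: √((-54.28)² + (17.94)²) = √(2946.3184 + 321.8436) = 57.17 nmi
E: √((-107.26)² + (-11.57)²) = √(11504.7076 + 133.8649) = 107.88 nmi
F: √((-69.44)² + (-19.97)²) = √(4821.9136 + 398.8009) = 72.25 nmi
G: √((0.69)² + (-48.26)²) = √(0.4761 + 2329.0276) = 48.26 nmi
H: √((-3.82)² + (77.53)²) = √(14.5924 + 6010.9009) = 77.62 nmi
I: √((6.58)² + (70.63)²) = √(43.2964 + 4988.5969) = 70.94 nmi
J: √((-49.10)² + (102.49)²) = √(2410.8100 + 10504.2001) = 113.64 nmi
K: √((-100.57)² + (28.28)²) = √(10114.3249 + 799.7584) = 104.47 nmi
L: √((-104.69)² + (58.39)²) = √(10959.9961 + 3409.3921) = 119.87 nmi
M: √((-16.57)² + (8.79)²) = √(274.5649 + 77.2641) = 18.76 nmi
N: √((43.24)² + (-12.71)²) = √(1869.6976 + 161.5441) = 45.07 nmi
O: √((77.89)² + (33.94)²) = √(6066.8521 + 1151.9236) = 84.96 nmi
Sorted: B (14.26 nmi) < M (18.76 nmi) < N (45.07 nmi) < G (48.26 nmi) < D (57.17 nmi) < A (63.22 nmi) < …

B, M, N, G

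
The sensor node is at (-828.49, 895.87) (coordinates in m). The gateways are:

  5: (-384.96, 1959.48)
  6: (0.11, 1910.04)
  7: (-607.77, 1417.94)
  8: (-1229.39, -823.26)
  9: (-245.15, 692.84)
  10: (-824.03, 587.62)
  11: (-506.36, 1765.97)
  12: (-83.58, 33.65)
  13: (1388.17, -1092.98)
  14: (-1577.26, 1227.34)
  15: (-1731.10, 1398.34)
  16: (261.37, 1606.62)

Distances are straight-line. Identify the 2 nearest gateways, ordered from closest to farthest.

10, 7

Distances from (-828.49, 895.87):
5: 1152.38 m
6: 1309.63 m
7: 566.81 m
8: 1765.26 m
9: 617.66 m
10: 308.28 m
11: 927.82 m
12: 1139.44 m
13: 2978.10 m
14: 818.86 m
15: 1033.04 m
16: 1301.14 m
Sorted: 10 (308.28 m) < 7 (566.81 m) < 9 (617.66 m) < 14 (818.86 m) < …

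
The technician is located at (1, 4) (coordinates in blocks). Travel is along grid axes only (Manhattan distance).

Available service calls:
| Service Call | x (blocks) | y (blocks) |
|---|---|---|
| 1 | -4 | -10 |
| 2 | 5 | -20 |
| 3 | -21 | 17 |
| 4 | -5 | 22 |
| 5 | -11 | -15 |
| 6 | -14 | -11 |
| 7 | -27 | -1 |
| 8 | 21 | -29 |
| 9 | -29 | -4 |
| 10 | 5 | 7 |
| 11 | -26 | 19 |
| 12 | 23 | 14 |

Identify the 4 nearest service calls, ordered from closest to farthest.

Distances from (1, 4):
1: |-5| + |-14| = 5 + 14 = 19 blocks
2: |4| + |-24| = 4 + 24 = 28 blocks
3: |-22| + |13| = 22 + 13 = 35 blocks
4: |-6| + |18| = 6 + 18 = 24 blocks
5: |-12| + |-19| = 12 + 19 = 31 blocks
6: |-15| + |-15| = 15 + 15 = 30 blocks
7: |-28| + |-5| = 28 + 5 = 33 blocks
8: |20| + |-33| = 20 + 33 = 53 blocks
9: |-30| + |-8| = 30 + 8 = 38 blocks
10: |4| + |3| = 4 + 3 = 7 blocks
11: |-27| + |15| = 27 + 15 = 42 blocks
12: |22| + |10| = 22 + 10 = 32 blocks
Sorted: 10 (7 blocks) < 1 (19 blocks) < 4 (24 blocks) < 2 (28 blocks) < 6 (30 blocks) < 5 (31 blocks) < …

10, 1, 4, 2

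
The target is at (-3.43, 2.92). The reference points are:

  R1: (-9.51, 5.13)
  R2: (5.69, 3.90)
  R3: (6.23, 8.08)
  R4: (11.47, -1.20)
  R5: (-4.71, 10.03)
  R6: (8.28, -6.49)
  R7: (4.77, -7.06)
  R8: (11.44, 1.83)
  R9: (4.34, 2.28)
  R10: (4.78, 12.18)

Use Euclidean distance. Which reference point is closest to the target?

R1

Distances from (-3.43, 2.92):
R1: 6.47
R2: 9.17
R3: 10.95
R4: 15.46
R5: 7.22
R6: 15.02
R7: 12.92
R8: 14.91
R9: 7.80
R10: 12.38
Minimum: R1 at 6.47.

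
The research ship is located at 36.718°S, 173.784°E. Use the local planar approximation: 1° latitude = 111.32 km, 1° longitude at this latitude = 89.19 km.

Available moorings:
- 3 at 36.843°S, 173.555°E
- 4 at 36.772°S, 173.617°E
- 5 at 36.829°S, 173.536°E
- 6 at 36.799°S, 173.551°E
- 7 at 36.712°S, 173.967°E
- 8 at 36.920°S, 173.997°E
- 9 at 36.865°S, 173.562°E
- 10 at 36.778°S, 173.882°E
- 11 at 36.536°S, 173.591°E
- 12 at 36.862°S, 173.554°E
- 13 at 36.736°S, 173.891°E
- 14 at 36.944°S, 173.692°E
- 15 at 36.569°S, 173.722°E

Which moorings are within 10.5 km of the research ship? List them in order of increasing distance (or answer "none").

13

Distances from 36.718°S, 173.784°E:
3: √((-0.125·111.32)² + (-0.229·89.19)²) = √(193.62722 + 417.16061) = 24.714 km
4: √((-0.054·111.32)² + (-0.167·89.19)²) = √(36.13549 + 221.85298) = 16.062 km
5: √((-0.111·111.32)² + (-0.248·89.19)²) = √(152.68359 + 489.25547) = 25.337 km
6: √((-0.081·111.32)² + (-0.233·89.19)²) = √(81.30485 + 431.86118) = 22.653 km
7: √((0.006·111.32)² + (0.183·89.19)²) = √(0.44612 + 266.40018) = 16.335 km
8: √((-0.202·111.32)² + (0.213·89.19)²) = √(505.64898 + 360.90387) = 29.437 km
9: √((-0.147·111.32)² + (-0.222·89.19)²) = √(267.78181 + 392.04713) = 25.687 km
10: √((-0.060·111.32)² + (0.098·89.19)²) = √(44.61171 + 76.39844) = 11.000 km
11: √((0.182·111.32)² + (-0.193·89.19)²) = √(410.47732 + 296.31043) = 26.585 km
12: √((-0.144·111.32)² + (-0.230·89.19)²) = √(256.96346 + 420.81189) = 26.034 km
13: √((-0.018·111.32)² + (0.107·89.19)²) = √(4.01505 + 91.07515) = 9.751 km
14: √((-0.226·111.32)² + (-0.092·89.19)²) = √(632.94107 + 67.32990) = 26.463 km
15: √((0.149·111.32)² + (-0.062·89.19)²) = √(275.11795 + 30.57847) = 17.484 km
Threshold 10.5 km: 13 (9.751 km) is within range.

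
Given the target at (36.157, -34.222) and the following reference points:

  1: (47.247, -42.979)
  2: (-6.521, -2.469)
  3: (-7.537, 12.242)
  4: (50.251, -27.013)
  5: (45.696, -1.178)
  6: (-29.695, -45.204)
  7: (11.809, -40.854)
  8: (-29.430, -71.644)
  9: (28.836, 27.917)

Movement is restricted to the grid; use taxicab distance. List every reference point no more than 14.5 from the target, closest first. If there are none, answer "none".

Distances from (36.157, -34.222):
1: |11.090| + |-8.757| = 11.090 + 8.757 = 19.847
2: |-42.678| + |31.753| = 42.678 + 31.753 = 74.431
3: |-43.694| + |46.464| = 43.694 + 46.464 = 90.158
4: |14.094| + |7.209| = 14.094 + 7.209 = 21.303
5: |9.539| + |33.044| = 9.539 + 33.044 = 42.583
6: |-65.852| + |-10.982| = 65.852 + 10.982 = 76.834
7: |-24.348| + |-6.632| = 24.348 + 6.632 = 30.980
8: |-65.587| + |-37.422| = 65.587 + 37.422 = 103.009
9: |-7.321| + |62.139| = 7.321 + 62.139 = 69.460
Threshold 14.5: none within range.

none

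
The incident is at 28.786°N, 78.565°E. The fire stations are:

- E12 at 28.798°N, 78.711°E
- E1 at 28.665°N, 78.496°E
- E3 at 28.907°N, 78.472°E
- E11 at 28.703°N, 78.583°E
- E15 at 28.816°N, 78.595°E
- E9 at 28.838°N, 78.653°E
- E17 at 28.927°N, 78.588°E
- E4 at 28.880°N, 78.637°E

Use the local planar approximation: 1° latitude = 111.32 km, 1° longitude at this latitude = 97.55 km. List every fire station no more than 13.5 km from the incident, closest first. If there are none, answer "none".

Distances from 28.786°N, 78.565°E:
E12: √((0.012·111.32)² + (0.146·97.55)²) = √(1.78447 + 202.84311) = 14.305 km
E1: √((-0.121·111.32)² + (-0.069·97.55)²) = √(181.43336 + 45.30569) = 15.058 km
E3: √((0.121·111.32)² + (-0.093·97.55)²) = √(181.43336 + 82.30391) = 16.240 km
E11: √((-0.083·111.32)² + (0.018·97.55)²) = √(85.36947 + 3.08318) = 9.405 km
E15: √((0.030·111.32)² + (0.030·97.55)²) = √(11.15293 + 8.56440) = 4.440 km
E9: √((0.052·111.32)² + (0.088·97.55)²) = √(33.50835 + 73.69192) = 10.354 km
E17: √((0.141·111.32)² + (0.023·97.55)²) = √(246.36818 + 5.03397) = 15.856 km
E4: √((0.094·111.32)² + (0.072·97.55)²) = √(109.49697 + 49.33096) = 12.603 km
Threshold 13.5 km: E15 (4.440 km), E11 (9.405 km), E9 (10.354 km), E4 (12.603 km) are within range.

E15, E11, E9, E4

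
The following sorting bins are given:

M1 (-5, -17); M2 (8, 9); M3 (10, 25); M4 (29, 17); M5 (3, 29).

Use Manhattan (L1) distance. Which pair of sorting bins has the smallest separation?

Pairwise distances:
M3–M5: 11
M2–M3: 18
M2–M5: 25
M3–M4: 27
M2–M4: 29
M4–M5: 38
M1–M2: 39
M1–M5: 54
M1–M3: 57
M1–M4: 68
Closest pair: M3–M5 at 11.

M3 and M5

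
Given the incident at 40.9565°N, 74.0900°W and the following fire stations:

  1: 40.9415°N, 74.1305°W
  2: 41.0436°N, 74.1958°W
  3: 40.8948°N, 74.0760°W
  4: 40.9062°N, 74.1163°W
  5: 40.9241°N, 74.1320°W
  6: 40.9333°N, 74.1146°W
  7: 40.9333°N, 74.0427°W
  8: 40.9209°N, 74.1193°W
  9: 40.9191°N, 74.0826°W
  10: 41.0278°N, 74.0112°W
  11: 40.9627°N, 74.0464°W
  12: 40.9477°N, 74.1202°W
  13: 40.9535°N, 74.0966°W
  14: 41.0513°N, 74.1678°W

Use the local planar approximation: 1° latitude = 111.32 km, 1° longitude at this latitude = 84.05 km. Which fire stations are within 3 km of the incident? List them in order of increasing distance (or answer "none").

13, 12

Distances from 40.9565°N, 74.0900°W:
1: √((-0.0150·111.32)² + (-0.0405·84.05)²) = √(2.788232 + 11.587386) = 3.7915 km
2: √((0.0871·111.32)² + (-0.1058·84.05)²) = √(94.011873 + 79.076378) = 13.1563 km
3: √((-0.0617·111.32)² + (0.0140·84.05)²) = √(47.175523 + 1.384623) = 6.9685 km
4: √((-0.0503·111.32)² + (-0.0263·84.05)²) = √(31.353236 + 4.886377) = 6.0199 km
5: √((-0.0324·111.32)² + (-0.0420·84.05)²) = √(13.008775 + 12.461606) = 5.0468 km
6: √((-0.0232·111.32)² + (-0.0246·84.05)²) = √(6.669947 + 4.275094) = 3.3083 km
7: √((-0.0232·111.32)² + (0.0473·84.05)²) = √(6.669947 + 15.805117) = 4.7408 km
8: √((-0.0356·111.32)² + (-0.0293·84.05)²) = √(15.705306 + 6.064719) = 4.6658 km
9: √((-0.0374·111.32)² + (0.0074·84.05)²) = √(17.333633 + 0.386847) = 4.2096 km
10: √((0.0713·111.32)² + (0.0788·84.05)²) = √(62.997810 + 43.865983) = 10.3375 km
11: √((0.0062·111.32)² + (0.0436·84.05)²) = √(0.476354 + 13.429147) = 3.7290 km
12: √((-0.0088·111.32)² + (-0.0302·84.05)²) = √(0.959648 + 6.443018) = 2.7208 km
13: √((-0.0030·111.32)² + (-0.0066·84.05)²) = √(0.111529 + 0.307725) = 0.6475 km
14: √((0.0948·111.32)² + (-0.0778·84.05)²) = √(111.368679 + 42.759698) = 12.4148 km
Threshold 3 km: 13 (0.6475 km), 12 (2.7208 km) are within range.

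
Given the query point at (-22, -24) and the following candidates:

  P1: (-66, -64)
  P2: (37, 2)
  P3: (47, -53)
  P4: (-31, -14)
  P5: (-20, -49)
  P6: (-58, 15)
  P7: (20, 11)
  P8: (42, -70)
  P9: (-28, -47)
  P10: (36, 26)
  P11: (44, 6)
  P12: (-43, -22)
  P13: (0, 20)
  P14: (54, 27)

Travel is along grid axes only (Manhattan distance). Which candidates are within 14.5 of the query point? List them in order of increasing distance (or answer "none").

none

Distances from (-22, -24):
P1: |-44| + |-40| = 44 + 40 = 84
P2: |59| + |26| = 59 + 26 = 85
P3: |69| + |-29| = 69 + 29 = 98
P4: |-9| + |10| = 9 + 10 = 19
P5: |2| + |-25| = 2 + 25 = 27
P6: |-36| + |39| = 36 + 39 = 75
P7: |42| + |35| = 42 + 35 = 77
P8: |64| + |-46| = 64 + 46 = 110
P9: |-6| + |-23| = 6 + 23 = 29
P10: |58| + |50| = 58 + 50 = 108
P11: |66| + |30| = 66 + 30 = 96
P12: |-21| + |2| = 21 + 2 = 23
P13: |22| + |44| = 22 + 44 = 66
P14: |76| + |51| = 76 + 51 = 127
Threshold 14.5: none within range.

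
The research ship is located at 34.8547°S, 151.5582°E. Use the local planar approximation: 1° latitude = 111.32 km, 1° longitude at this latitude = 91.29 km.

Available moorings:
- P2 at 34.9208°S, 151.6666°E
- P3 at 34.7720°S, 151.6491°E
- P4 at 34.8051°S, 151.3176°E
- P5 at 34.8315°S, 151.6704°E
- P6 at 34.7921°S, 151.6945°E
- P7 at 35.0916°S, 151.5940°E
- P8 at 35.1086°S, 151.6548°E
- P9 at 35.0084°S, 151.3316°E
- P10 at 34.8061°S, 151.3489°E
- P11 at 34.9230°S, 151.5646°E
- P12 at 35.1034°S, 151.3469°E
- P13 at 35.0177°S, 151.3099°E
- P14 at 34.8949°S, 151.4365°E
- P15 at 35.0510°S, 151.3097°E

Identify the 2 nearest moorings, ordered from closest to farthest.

Distances from 34.8547°S, 151.5582°E:
P2: 12.3317 km
P3: 12.3941 km
P4: 22.6477 km
P5: 10.5633 km
P6: 14.2613 km
P7: 26.5734 km
P8: 29.6079 km
P9: 26.8453 km
P10: 19.8582 km
P11: 7.6256 km
P12: 33.7426 km
P13: 29.0354 km
P14: 11.9774 km
P15: 31.4984 km
Sorted: P11 (7.6256 km) < P5 (10.5633 km) < P14 (11.9774 km) < P2 (12.3317 km) < …

P11, P5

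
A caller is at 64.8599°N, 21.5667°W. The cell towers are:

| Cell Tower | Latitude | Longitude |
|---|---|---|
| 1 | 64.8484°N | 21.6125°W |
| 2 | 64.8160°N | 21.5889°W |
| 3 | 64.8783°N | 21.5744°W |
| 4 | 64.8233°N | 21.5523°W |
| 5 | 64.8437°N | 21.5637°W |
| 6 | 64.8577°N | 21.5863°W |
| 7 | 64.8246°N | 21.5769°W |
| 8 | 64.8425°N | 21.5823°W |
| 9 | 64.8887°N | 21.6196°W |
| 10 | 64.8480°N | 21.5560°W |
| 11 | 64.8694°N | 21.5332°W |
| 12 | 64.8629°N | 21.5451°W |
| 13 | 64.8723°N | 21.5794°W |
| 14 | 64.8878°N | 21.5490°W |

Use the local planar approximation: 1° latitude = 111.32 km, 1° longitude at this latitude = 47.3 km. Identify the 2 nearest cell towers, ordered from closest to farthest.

6, 12

Distances from 64.8599°N, 21.5667°W:
1: √((-0.0115·111.32)² + (-0.0458·47.3)²) = √(1.638861 + 4.693029) = 2.5163 km
2: √((-0.0439·111.32)² + (-0.0222·47.3)²) = √(23.882261 + 1.102626) = 4.9985 km
3: √((0.0184·111.32)² + (-0.0077·47.3)²) = √(4.195484 + 0.132649) = 2.0804 km
4: √((-0.0366·111.32)² + (0.0144·47.3)²) = √(16.600018 + 0.463924) = 4.1309 km
5: √((-0.0162·111.32)² + (0.0030·47.3)²) = √(3.252194 + 0.020136) = 1.8090 km
6: √((-0.0022·111.32)² + (-0.0196·47.3)²) = √(0.059978 + 0.859477) = 0.9589 km
7: √((-0.0353·111.32)² + (-0.0102·47.3)²) = √(15.441725 + 0.232768) = 3.9591 km
8: √((-0.0174·111.32)² + (-0.0156·47.3)²) = √(3.751845 + 0.544467) = 2.0728 km
9: √((0.0288·111.32)² + (-0.0529·47.3)²) = √(10.278539 + 6.260855) = 4.0669 km
10: √((-0.0119·111.32)² + (0.0107·47.3)²) = √(1.754851 + 0.256147) = 1.4181 km
11: √((0.0095·111.32)² + (0.0335·47.3)²) = √(1.118391 + 2.510799) = 1.9050 km
12: √((0.0030·111.32)² + (0.0216·47.3)²) = √(0.111529 + 1.043830) = 1.0749 km
13: √((0.0124·111.32)² + (-0.0127·47.3)²) = √(1.905416 + 0.360853) = 1.5054 km
14: √((0.0279·111.32)² + (0.0177·47.3)²) = √(9.646168 + 0.700921) = 3.2167 km
Sorted: 6 (0.9589 km) < 12 (1.0749 km) < 10 (1.4181 km) < 13 (1.5054 km) < …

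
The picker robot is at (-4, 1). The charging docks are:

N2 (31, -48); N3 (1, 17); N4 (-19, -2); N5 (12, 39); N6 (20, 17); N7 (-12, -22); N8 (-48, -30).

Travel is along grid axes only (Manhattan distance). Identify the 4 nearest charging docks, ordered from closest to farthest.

Distances from (-4, 1):
N2: |35| + |-49| = 35 + 49 = 84
N3: |5| + |16| = 5 + 16 = 21
N4: |-15| + |-3| = 15 + 3 = 18
N5: |16| + |38| = 16 + 38 = 54
N6: |24| + |16| = 24 + 16 = 40
N7: |-8| + |-23| = 8 + 23 = 31
N8: |-44| + |-31| = 44 + 31 = 75
Sorted: N4 (18) < N3 (21) < N7 (31) < N6 (40) < N5 (54) < N8 (75) < …

N4, N3, N7, N6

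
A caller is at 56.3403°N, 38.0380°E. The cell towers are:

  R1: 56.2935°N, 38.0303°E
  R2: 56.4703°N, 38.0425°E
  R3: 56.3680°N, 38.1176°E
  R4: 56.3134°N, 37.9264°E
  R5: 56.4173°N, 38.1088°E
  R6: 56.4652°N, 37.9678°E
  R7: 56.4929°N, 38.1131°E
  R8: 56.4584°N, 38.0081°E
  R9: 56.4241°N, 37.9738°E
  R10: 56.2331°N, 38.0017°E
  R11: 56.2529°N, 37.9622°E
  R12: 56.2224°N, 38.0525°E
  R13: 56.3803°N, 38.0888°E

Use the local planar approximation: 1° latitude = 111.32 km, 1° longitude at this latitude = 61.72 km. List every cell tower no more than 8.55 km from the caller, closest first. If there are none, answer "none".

Distances from 56.3403°N, 38.0380°E:
R1: 5.2314 km
R2: 14.4743 km
R3: 5.8004 km
R4: 7.5107 km
R5: 9.6212 km
R6: 14.5633 km
R7: 17.6085 km
R8: 13.2758 km
R9: 10.1353 km
R10: 12.1420 km
R11: 10.7957 km
R12: 13.1551 km
R13: 5.4459 km
Threshold 8.55 km: R1 (5.2314 km), R13 (5.4459 km), R3 (5.8004 km), R4 (7.5107 km) are within range.

R1, R13, R3, R4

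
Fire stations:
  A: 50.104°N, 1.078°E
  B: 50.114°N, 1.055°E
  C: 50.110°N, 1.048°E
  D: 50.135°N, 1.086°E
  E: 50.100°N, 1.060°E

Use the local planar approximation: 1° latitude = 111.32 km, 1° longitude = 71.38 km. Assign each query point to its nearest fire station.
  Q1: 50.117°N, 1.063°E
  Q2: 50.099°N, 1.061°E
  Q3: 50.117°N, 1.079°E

Q1 at 50.117°N, 1.063°E:
  A: 1.800 km
  B: 0.662 km
  C: 1.324 km
  D: 2.590 km
  E: 1.905 km
  → nearest: B (0.662 km)
Q2 at 50.099°N, 1.061°E:
  A: 1.335 km
  B: 1.724 km
  C: 1.536 km
  D: 4.387 km
  E: 0.132 km
  → nearest: E (0.132 km)
Q3 at 50.117°N, 1.079°E:
  A: 1.449 km
  B: 1.745 km
  C: 2.346 km
  D: 2.065 km
  E: 2.328 km
  → nearest: A (1.449 km)

Q1→B; Q2→E; Q3→A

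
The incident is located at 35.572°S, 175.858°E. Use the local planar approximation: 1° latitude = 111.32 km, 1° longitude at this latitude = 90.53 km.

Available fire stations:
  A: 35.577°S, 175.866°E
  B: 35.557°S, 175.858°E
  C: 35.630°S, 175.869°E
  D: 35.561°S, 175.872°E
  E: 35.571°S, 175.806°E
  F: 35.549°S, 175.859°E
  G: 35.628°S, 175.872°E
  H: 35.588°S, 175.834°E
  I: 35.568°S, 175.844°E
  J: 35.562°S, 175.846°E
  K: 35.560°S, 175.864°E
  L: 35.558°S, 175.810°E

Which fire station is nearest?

A

Distances from 35.572°S, 175.858°E:
A: 0.913 km
B: 1.670 km
C: 6.533 km
D: 1.762 km
E: 4.709 km
F: 2.562 km
G: 6.361 km
H: 2.809 km
I: 1.343 km
J: 1.555 km
K: 1.442 km
L: 4.616 km
Minimum: A at 0.913 km.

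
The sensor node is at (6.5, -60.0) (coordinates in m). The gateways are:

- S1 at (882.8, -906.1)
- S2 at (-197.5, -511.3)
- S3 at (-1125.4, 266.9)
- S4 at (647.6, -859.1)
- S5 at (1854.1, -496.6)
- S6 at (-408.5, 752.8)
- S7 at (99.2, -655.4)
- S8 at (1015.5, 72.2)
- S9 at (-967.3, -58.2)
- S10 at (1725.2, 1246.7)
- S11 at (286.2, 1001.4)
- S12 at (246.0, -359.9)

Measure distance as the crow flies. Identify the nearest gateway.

Distances from (6.5, -60.0):
S1: 1218.1 m
S2: 495.3 m
S3: 1178.2 m
S4: 1024.5 m
S5: 1898.5 m
S6: 912.6 m
S7: 602.6 m
S8: 1017.6 m
S9: 973.8 m
S10: 2159.0 m
S11: 1097.6 m
S12: 383.8 m
Minimum: S12 at 383.8 m.

S12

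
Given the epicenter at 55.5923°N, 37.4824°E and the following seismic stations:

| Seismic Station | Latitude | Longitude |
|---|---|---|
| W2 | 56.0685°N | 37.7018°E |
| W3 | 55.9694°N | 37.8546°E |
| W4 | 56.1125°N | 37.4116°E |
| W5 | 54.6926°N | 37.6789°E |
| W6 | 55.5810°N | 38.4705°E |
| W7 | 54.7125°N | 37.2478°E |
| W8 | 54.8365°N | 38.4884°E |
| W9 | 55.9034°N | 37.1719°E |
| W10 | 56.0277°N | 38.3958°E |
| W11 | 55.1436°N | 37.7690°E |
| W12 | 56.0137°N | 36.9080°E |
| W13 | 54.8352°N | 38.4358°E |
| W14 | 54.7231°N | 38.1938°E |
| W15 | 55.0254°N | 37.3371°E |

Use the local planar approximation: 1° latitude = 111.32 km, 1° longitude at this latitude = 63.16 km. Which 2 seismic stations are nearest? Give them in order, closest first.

Distances from 55.5923°N, 37.4824°E:
W2: 54.7919 km
W3: 48.1129 km
W4: 58.0811 km
W5: 100.9206 km
W6: 62.4211 km
W7: 99.0539 km
W8: 105.4325 km
W9: 39.7989 km
W10: 75.3485 km
W11: 53.1282 km
W12: 59.3021 km
W13: 103.5820 km
W14: 106.6830 km
W15: 63.7711 km
Sorted: W9 (39.7989 km) < W3 (48.1129 km) < W11 (53.1282 km) < W2 (54.7919 km) < …

W9, W3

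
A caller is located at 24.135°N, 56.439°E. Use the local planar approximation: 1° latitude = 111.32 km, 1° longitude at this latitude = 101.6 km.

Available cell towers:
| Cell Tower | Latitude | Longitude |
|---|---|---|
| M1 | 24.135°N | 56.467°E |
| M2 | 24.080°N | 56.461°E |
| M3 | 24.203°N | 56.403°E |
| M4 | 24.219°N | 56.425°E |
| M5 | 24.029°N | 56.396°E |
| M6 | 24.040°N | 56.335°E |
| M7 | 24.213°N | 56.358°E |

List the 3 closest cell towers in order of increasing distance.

M1, M2, M3

Distances from 24.135°N, 56.439°E:
M1: 2.845 km
M2: 6.518 km
M3: 8.407 km
M4: 9.458 km
M5: 12.583 km
M6: 14.950 km
M7: 11.963 km
Sorted: M1 (2.845 km) < M2 (6.518 km) < M3 (8.407 km) < M4 (9.458 km) < M7 (11.963 km) < …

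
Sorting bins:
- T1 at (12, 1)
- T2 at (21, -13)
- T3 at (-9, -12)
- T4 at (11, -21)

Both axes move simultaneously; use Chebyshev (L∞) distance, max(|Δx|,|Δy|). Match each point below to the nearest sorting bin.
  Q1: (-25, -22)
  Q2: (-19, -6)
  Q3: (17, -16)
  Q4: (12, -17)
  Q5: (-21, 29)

Q1 at (-25, -22):
  T1: max(|37|, |23|) = 37
  T2: max(|46|, |9|) = 46
  T3: max(|16|, |10|) = 16
  T4: max(|36|, |1|) = 36
  → nearest: T3 (16)
Q2 at (-19, -6):
  T1: max(|31|, |7|) = 31
  T2: max(|40|, |-7|) = 40
  T3: max(|10|, |-6|) = 10
  T4: max(|30|, |-15|) = 30
  → nearest: T3 (10)
Q3 at (17, -16):
  T1: max(|-5|, |17|) = 17
  T2: max(|4|, |3|) = 4
  T3: max(|-26|, |4|) = 26
  T4: max(|-6|, |-5|) = 6
  → nearest: T2 (4)
Q4 at (12, -17):
  T1: max(|0|, |18|) = 18
  T2: max(|9|, |4|) = 9
  T3: max(|-21|, |5|) = 21
  T4: max(|-1|, |-4|) = 4
  → nearest: T4 (4)
Q5 at (-21, 29):
  T1: max(|33|, |-28|) = 33
  T2: max(|42|, |-42|) = 42
  T3: max(|12|, |-41|) = 41
  T4: max(|32|, |-50|) = 50
  → nearest: T1 (33)

Q1→T3; Q2→T3; Q3→T2; Q4→T4; Q5→T1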